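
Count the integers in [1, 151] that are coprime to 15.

81

Prime factors of 15: 3, 5. Count integers ≤ 151 divisible by none of them.
By inclusion–exclusion: 151 − ⌊151/3⌋ − ⌊151/5⌋ + ⌊151/15⌋ = 81.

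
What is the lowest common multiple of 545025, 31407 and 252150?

19183123929450

545025 = 3 · 5² · 13² · 43; 31407 = 3 · 19² · 29; 252150 = 2 · 3 · 5² · 41²
lcm takes max exponent of each prime: 2 · 3 · 5² · 13² · 19² · 29 · 41² · 43 = 19183123929450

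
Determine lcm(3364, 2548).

3364 = 2² · 29²; 2548 = 2² · 7² · 13
max exponents: 2² · 7² · 13 · 29² = 2142868

2142868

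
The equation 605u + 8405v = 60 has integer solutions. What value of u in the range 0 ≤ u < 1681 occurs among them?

gcd(605, 8405) = 5 (Euclid: 8405 = 13·605 + 540; 605 = 1·540 + 65; 540 = 8·65 + 20; 65 = 3·20 + 5; 20 = 4·5 + 0), and 5 | 60.
Extended Euclid: 605·(389) + 8405·(-28) = 5. Scale by 12: u₀ = 4668.
General solution u = u₀ + 1681t; reducing mod 1681 gives u = 1306 (and v = -94).

1306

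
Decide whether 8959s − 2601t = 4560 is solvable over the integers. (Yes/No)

No

gcd(8959, 2601): 8959 = 3·2601 + 1156; 2601 = 2·1156 + 289; 1156 = 4·289 + 0 → 289
289 does not divide 4560, so a solution does not exist.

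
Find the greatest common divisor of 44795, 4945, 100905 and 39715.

5

gcd(44795, 4945): 44795 = 9·4945 + 290; 4945 = 17·290 + 15; 290 = 19·15 + 5; 15 = 3·5 + 0 → 5
gcd(5, 100905): 100905 = 20181·5 + 0 → 5
gcd(5, 39715): 39715 = 7943·5 + 0 → 5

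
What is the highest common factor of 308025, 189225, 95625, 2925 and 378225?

225

308025 = 3² · 5² · 37²; 189225 = 3² · 5² · 29²; 95625 = 3² · 5⁴ · 17; 2925 = 3² · 5² · 13; 378225 = 3² · 5² · 41²
gcd takes min exponent of each prime: 3² · 5² = 225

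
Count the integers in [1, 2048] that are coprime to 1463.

1463 = 7·11·19. Inclusion–exclusion on these primes:
2048 − ⌊2048/7⌋ − ⌊2048/11⌋ − ⌊2048/19⌋ + ⌊2048/77⌋ + ⌊2048/133⌋ + ⌊2048/209⌋ − ⌊2048/1463⌋ = 1512

1512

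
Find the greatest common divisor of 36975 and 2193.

36975 = 3 · 5² · 17 · 29
2193 = 3 · 17 · 43
Common: 3 · 17 = 51

51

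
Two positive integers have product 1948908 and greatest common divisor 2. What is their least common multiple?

974454

gcd·lcm = product, so lcm = 1948908/2 = 974454.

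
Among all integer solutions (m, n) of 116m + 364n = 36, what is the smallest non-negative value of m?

16

Euclid: 364 = 3·116 + 16; 116 = 7·16 + 4; 16 = 4·4 + 0 → gcd = 4; 36 = 4·9.
Back-substitution yields 116·(22) + 364·(-7) = 4, so one solution is m = 22·9 = 198, n = -7·9 = -63.
Solutions in m differ by 364/4 = 91; the one in [0, 91) is 198 mod 91 = 16.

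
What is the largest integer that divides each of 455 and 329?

7

Euclid: 455 = 1·329 + 126; 329 = 2·126 + 77; 126 = 1·77 + 49; 77 = 1·49 + 28; 49 = 1·28 + 21; 28 = 1·21 + 7; 21 = 3·7 + 0. Last nonzero remainder: 7.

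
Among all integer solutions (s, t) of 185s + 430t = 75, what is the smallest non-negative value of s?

19

Euclid: 430 = 2·185 + 60; 185 = 3·60 + 5; 60 = 12·5 + 0 → gcd = 5; 75 = 5·15.
Back-substitution yields 185·(7) + 430·(-3) = 5, so one solution is s = 7·15 = 105, t = -3·15 = -45.
Solutions in s differ by 430/5 = 86; the one in [0, 86) is 105 mod 86 = 19.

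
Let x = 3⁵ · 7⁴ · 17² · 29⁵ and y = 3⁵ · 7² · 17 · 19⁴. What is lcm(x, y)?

450713607146204953383

max exponent per prime: 3⁵ · 7⁴ · 17² · 19⁴ · 29⁵ = 450713607146204953383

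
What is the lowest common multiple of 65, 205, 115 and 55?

lcm(65, 205) = 65·205/gcd = 13325/5 = 2665
lcm(2665, 115) = 2665·115/gcd = 306475/5 = 61295
lcm(61295, 55) = 61295·55/gcd = 3371225/5 = 674245

674245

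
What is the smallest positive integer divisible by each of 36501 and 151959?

1848885153

gcd first: 151959 = 4·36501 + 5955; 36501 = 6·5955 + 771; 5955 = 7·771 + 558; 771 = 1·558 + 213; 558 = 2·213 + 132; 213 = 1·132 + 81; 132 = 1·81 + 51; 81 = 1·51 + 30; 51 = 1·30 + 21; 30 = 1·21 + 9; 21 = 2·9 + 3; 9 = 3·3 + 0 → gcd = 3
lcm = 36501·151959/gcd = 5546655459/3 = 1848885153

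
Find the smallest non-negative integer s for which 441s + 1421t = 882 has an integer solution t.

Euclid: 1421 = 3·441 + 98; 441 = 4·98 + 49; 98 = 2·49 + 0 → gcd = 49; 882 = 49·18.
Back-substitution yields 441·(13) + 1421·(-4) = 49, so one solution is s = 13·18 = 234, t = -4·18 = -72.
Solutions in s differ by 1421/49 = 29; the one in [0, 29) is 234 mod 29 = 2.

2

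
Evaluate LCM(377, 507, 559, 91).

4425603

377 = 13 · 29; 507 = 3 · 13²; 559 = 13 · 43; 91 = 7 · 13
lcm takes max exponent of each prime: 3 · 7 · 13² · 29 · 43 = 4425603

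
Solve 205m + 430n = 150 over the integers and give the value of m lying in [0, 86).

28

Euclid: 430 = 2·205 + 20; 205 = 10·20 + 5; 20 = 4·5 + 0 → gcd = 5; 150 = 5·30.
Back-substitution yields 205·(21) + 430·(-10) = 5, so one solution is m = 21·30 = 630, n = -10·30 = -300.
Solutions in m differ by 430/5 = 86; the one in [0, 86) is 630 mod 86 = 28.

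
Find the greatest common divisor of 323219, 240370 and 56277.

gcd(323219, 240370): 323219 = 1·240370 + 82849; 240370 = 2·82849 + 74672; 82849 = 1·74672 + 8177; 74672 = 9·8177 + 1079; 8177 = 7·1079 + 624; 1079 = 1·624 + 455; 624 = 1·455 + 169; 455 = 2·169 + 117; 169 = 1·117 + 52; 117 = 2·52 + 13; 52 = 4·13 + 0 → 13
gcd(13, 56277): 56277 = 4329·13 + 0 → 13

13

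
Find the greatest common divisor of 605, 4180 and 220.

605 = 5 · 11²; 4180 = 2² · 5 · 11 · 19; 220 = 2² · 5 · 11
gcd takes min exponent of each prime: 5 · 11 = 55

55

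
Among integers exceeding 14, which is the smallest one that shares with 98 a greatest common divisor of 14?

28

gcd(t, 98) = 14 forces 14 | t; write t = 14s. Then gcd(14s, 14·7) = 14·gcd(s, 7), so need gcd(s, 7) = 1.
14s > 14 gives s ≥ 2. The least s ≥ 2 coprime to 7 is 2, so t = 14·2 = 28.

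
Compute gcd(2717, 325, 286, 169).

gcd(2717, 325): 2717 = 8·325 + 117; 325 = 2·117 + 91; 117 = 1·91 + 26; 91 = 3·26 + 13; 26 = 2·13 + 0 → 13
gcd(13, 286): 286 = 22·13 + 0 → 13
gcd(13, 169): 169 = 13·13 + 0 → 13

13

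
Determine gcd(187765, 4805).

187765 = 5 · 17 · 47²
4805 = 5 · 31²
Common: 5 = 5

5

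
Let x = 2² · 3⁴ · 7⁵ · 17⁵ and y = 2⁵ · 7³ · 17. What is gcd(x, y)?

min exponent per shared prime: 2² · 7³ · 17 = 23324

23324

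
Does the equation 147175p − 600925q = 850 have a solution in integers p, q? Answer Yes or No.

Yes

By Bézout, 147175p − 600925q = 850 has integer solutions iff gcd(147175, 600925) | 850.
Euclid: 600925 = 4·147175 + 12225; 147175 = 12·12225 + 475; 12225 = 25·475 + 350; 475 = 1·350 + 125; 350 = 2·125 + 100; 125 = 1·100 + 25; 100 = 4·25 + 0. gcd = 25; 850 mod 25 = 0. Yes.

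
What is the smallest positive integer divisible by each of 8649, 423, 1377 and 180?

8649 = 3² · 31²; 423 = 3² · 47; 1377 = 3⁴ · 17; 180 = 2² · 3² · 5
lcm takes max exponent of each prime: 2² · 3⁴ · 5 · 17 · 31² · 47 = 1243899180

1243899180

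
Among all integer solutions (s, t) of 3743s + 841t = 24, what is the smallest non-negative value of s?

gcd(3743, 841) = 1 (Euclid: 3743 = 4·841 + 379; 841 = 2·379 + 83; 379 = 4·83 + 47; 83 = 1·47 + 36; 47 = 1·36 + 11; 36 = 3·11 + 3; 11 = 3·3 + 2; 3 = 1·2 + 1; 2 = 2·1 + 0), and 1 | 24.
Extended Euclid: 3743·(-304) + 841·(1353) = 1. Scale by 24: s₀ = -7296.
General solution s = s₀ + 841k; reducing mod 841 gives s = 273 (and t = -1215).

273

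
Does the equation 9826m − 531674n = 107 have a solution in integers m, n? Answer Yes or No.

No

gcd(9826, 531674): 531674 = 54·9826 + 1070; 9826 = 9·1070 + 196; 1070 = 5·196 + 90; 196 = 2·90 + 16; 90 = 5·16 + 10; 16 = 1·10 + 6; 10 = 1·6 + 4; 6 = 1·4 + 2; 4 = 2·2 + 0 → 2
2 does not divide 107, so a solution does not exist.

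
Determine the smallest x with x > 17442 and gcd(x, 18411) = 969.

19380

Multiples of 969 above 17442: 969·19, 969·20, … . Need the cofactor coprime to 18411/969 = 19.
Checking s = 19, 20, … the first with gcd(s, 19) = 1 is s = 20, giving 19380.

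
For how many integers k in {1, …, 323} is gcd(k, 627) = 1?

627 = 3·11·19. Inclusion–exclusion on these primes:
323 − ⌊323/3⌋ − ⌊323/11⌋ − ⌊323/19⌋ + ⌊323/33⌋ + ⌊323/57⌋ + ⌊323/209⌋ − ⌊323/627⌋ = 185

185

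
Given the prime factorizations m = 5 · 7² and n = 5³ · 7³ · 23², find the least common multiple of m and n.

max exponent per prime: 5³ · 7³ · 23² = 22680875

22680875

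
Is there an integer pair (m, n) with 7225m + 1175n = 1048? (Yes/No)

No

By Bézout, 7225m + 1175n = 1048 has integer solutions iff gcd(7225, 1175) | 1048.
Euclid: 7225 = 6·1175 + 175; 1175 = 6·175 + 125; 175 = 1·125 + 50; 125 = 2·50 + 25; 50 = 2·25 + 0. gcd = 25; 1048 mod 25 = 23. No.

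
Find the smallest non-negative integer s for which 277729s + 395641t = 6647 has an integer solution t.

1124

Reduce mod 395641: 277729s ≡ 6647 (mod 395641). With g = gcd(277729, 395641) = 289 dividing 6647, divide through: 961s ≡ 23 (mod 1369).
Since gcd(961, 1369) = 1, s ≡ 23·(961)⁻¹ ≡ 1124 (mod 1369). Smallest non-negative: 1124.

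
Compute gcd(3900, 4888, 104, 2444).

gcd(3900, 4888): 4888 = 1·3900 + 988; 3900 = 3·988 + 936; 988 = 1·936 + 52; 936 = 18·52 + 0 → 52
gcd(52, 104): 104 = 2·52 + 0 → 52
gcd(52, 2444): 2444 = 47·52 + 0 → 52

52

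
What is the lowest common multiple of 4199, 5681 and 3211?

1255501

4199 = 13 · 17 · 19; 5681 = 13 · 19 · 23; 3211 = 13² · 19
lcm takes max exponent of each prime: 13² · 17 · 19 · 23 = 1255501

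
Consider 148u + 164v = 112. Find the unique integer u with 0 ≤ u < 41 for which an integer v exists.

Reduce mod 164: 148u ≡ 112 (mod 164). With g = gcd(148, 164) = 4 dividing 112, divide through: 37u ≡ 28 (mod 41).
Since gcd(37, 41) = 1, u ≡ 28·(37)⁻¹ ≡ 34 (mod 41). Smallest non-negative: 34.

34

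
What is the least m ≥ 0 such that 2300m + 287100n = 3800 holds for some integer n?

Euclid: 287100 = 124·2300 + 1900; 2300 = 1·1900 + 400; 1900 = 4·400 + 300; 400 = 1·300 + 100; 300 = 3·100 + 0 → gcd = 100; 3800 = 100·38.
Back-substitution yields 2300·(749) + 287100·(-6) = 100, so one solution is m = 749·38 = 28462, n = -6·38 = -228.
Solutions in m differ by 287100/100 = 2871; the one in [0, 2871) is 28462 mod 2871 = 2623.

2623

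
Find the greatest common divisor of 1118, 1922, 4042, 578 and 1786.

gcd(1118, 1922): 1922 = 1·1118 + 804; 1118 = 1·804 + 314; 804 = 2·314 + 176; 314 = 1·176 + 138; 176 = 1·138 + 38; 138 = 3·38 + 24; 38 = 1·24 + 14; 24 = 1·14 + 10; 14 = 1·10 + 4; 10 = 2·4 + 2; 4 = 2·2 + 0 → 2
gcd(2, 4042): 4042 = 2021·2 + 0 → 2
gcd(2, 578): 578 = 289·2 + 0 → 2
gcd(2, 1786): 1786 = 893·2 + 0 → 2

2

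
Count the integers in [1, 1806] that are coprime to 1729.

1729 = 7·13·19. Inclusion–exclusion on these primes:
1806 − ⌊1806/7⌋ − ⌊1806/13⌋ − ⌊1806/19⌋ + ⌊1806/91⌋ + ⌊1806/133⌋ + ⌊1806/247⌋ − ⌊1806/1729⌋ = 1353

1353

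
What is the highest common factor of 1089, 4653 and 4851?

99

gcd(1089, 4653): 4653 = 4·1089 + 297; 1089 = 3·297 + 198; 297 = 1·198 + 99; 198 = 2·99 + 0 → 99
gcd(99, 4851): 4851 = 49·99 + 0 → 99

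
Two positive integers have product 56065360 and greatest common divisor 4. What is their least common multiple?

For any two positive integers, gcd × lcm equals their product. Hence lcm = 56065360 / 4 = 14016340.

14016340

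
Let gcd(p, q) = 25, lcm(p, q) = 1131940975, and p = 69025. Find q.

409975

Using pq = gcd(p,q)·lcm(p,q) = 25·1131940975 = 28298524375, we get q = 28298524375/69025 = 409975.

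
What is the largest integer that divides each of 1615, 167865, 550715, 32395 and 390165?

1615 = 5 · 17 · 19; 167865 = 3 · 5 · 19² · 31; 550715 = 5 · 11 · 17 · 19 · 31; 32395 = 5 · 11 · 19 · 31; 390165 = 3 · 5 · 19 · 37²
gcd takes min exponent of each prime: 5 · 19 = 95

95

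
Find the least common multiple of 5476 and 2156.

gcd first: 5476 = 2·2156 + 1164; 2156 = 1·1164 + 992; 1164 = 1·992 + 172; 992 = 5·172 + 132; 172 = 1·132 + 40; 132 = 3·40 + 12; 40 = 3·12 + 4; 12 = 3·4 + 0 → gcd = 4
lcm = 5476·2156/gcd = 11806256/4 = 2951564

2951564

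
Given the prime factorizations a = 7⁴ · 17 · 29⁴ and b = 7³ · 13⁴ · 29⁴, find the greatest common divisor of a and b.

242597383

min exponent per shared prime: 7³ · 29⁴ = 242597383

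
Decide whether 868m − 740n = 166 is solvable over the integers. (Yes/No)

By Bézout, 868m − 740n = 166 has integer solutions iff gcd(868, 740) | 166.
Euclid: 868 = 1·740 + 128; 740 = 5·128 + 100; 128 = 1·100 + 28; 100 = 3·28 + 16; 28 = 1·16 + 12; 16 = 1·12 + 4; 12 = 3·4 + 0. gcd = 4; 166 mod 4 = 2. No.

No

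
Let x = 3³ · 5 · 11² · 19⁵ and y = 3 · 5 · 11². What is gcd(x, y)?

min exponent per shared prime: 3 · 5 · 11² = 1815

1815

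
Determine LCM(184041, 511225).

4601025

184041 = 3² · 11² · 13²; 511225 = 5² · 11² · 13²
max exponents: 3² · 5² · 11² · 13² = 4601025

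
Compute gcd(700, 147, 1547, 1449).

700 = 2² · 5² · 7; 147 = 3 · 7²; 1547 = 7 · 13 · 17; 1449 = 3² · 7 · 23
gcd takes min exponent of each prime: 7 = 7

7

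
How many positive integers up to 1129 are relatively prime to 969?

Prime factors of 969: 3, 17, 19. Count integers ≤ 1129 divisible by none of them.
By inclusion–exclusion: 1129 − ⌊1129/3⌋ − ⌊1129/17⌋ − ⌊1129/19⌋ + ⌊1129/51⌋ + ⌊1129/57⌋ + ⌊1129/323⌋ − ⌊1129/969⌋ = 671.

671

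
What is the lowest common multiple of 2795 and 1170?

50310

gcd first: 2795 = 2·1170 + 455; 1170 = 2·455 + 260; 455 = 1·260 + 195; 260 = 1·195 + 65; 195 = 3·65 + 0 → gcd = 65
lcm = 2795·1170/gcd = 3270150/65 = 50310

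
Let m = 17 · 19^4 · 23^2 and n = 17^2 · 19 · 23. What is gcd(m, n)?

min exponent per shared prime: 17 · 19 · 23 = 7429

7429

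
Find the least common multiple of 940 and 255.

47940

940 = 2² · 5 · 47; 255 = 3 · 5 · 17
max exponents: 2² · 3 · 5 · 17 · 47 = 47940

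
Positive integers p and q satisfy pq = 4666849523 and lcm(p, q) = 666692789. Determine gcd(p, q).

7

From gcd × lcm = pq: gcd = 4666849523 / 666692789 = 7.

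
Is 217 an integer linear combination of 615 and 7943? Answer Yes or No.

gcd(615, 7943): 7943 = 12·615 + 563; 615 = 1·563 + 52; 563 = 10·52 + 43; 52 = 1·43 + 9; 43 = 4·9 + 7; 9 = 1·7 + 2; 7 = 3·2 + 1; 2 = 2·1 + 0 → 1
1 divides 217, so a solution exists.

Yes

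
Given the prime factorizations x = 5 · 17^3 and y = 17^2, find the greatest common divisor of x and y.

289

min exponent per shared prime: 17^2 = 289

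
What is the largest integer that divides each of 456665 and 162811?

3971

Euclid: 456665 = 2·162811 + 131043; 162811 = 1·131043 + 31768; 131043 = 4·31768 + 3971; 31768 = 8·3971 + 0. Last nonzero remainder: 3971.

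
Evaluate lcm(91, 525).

6825

91 = 7 · 13; 525 = 3 · 5² · 7
max exponents: 3 · 5² · 7 · 13 = 6825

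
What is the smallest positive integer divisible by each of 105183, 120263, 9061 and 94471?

169951176289323

105183 = 3² · 13 · 29 · 31; 120263 = 11 · 13 · 29²; 9061 = 13 · 17 · 41; 94471 = 13³ · 43
lcm takes max exponent of each prime: 3² · 11 · 13³ · 17 · 29² · 31 · 41 · 43 = 169951176289323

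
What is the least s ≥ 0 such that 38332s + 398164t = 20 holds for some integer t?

Reduce mod 398164: 38332s ≡ 20 (mod 398164). With g = gcd(38332, 398164) = 4 dividing 20, divide through: 9583s ≡ 5 (mod 99541).
Since gcd(9583, 99541) = 1, s ≡ 5·(9583)⁻¹ ≡ 77385 (mod 99541). Smallest non-negative: 77385.

77385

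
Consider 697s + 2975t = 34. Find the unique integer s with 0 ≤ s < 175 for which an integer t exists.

47

Euclid: 2975 = 4·697 + 187; 697 = 3·187 + 136; 187 = 1·136 + 51; 136 = 2·51 + 34; 51 = 1·34 + 17; 34 = 2·17 + 0 → gcd = 17; 34 = 17·2.
Back-substitution yields 697·(-64) + 2975·(15) = 17, so one solution is s = -64·2 = -128, t = 15·2 = 30.
Solutions in s differ by 2975/17 = 175; the one in [0, 175) is -128 mod 175 = 47.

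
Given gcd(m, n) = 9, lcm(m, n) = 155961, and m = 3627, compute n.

387

Using mn = gcd(m,n)·lcm(m,n) = 9·155961 = 1403649, we get n = 1403649/3627 = 387.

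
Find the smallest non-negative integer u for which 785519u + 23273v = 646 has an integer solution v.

117

Reduce mod 23273: 785519u ≡ 646 (mod 23273). With g = gcd(785519, 23273) = 17 dividing 646, divide through: 46207u ≡ 38 (mod 1369).
Since gcd(46207, 1369) = 1, u ≡ 38·(46207)⁻¹ ≡ 117 (mod 1369). Smallest non-negative: 117.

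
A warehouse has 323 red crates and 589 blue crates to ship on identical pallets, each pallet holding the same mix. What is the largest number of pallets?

19

Euclid: 589 = 1·323 + 266; 323 = 1·266 + 57; 266 = 4·57 + 38; 57 = 1·38 + 19; 38 = 2·19 + 0. Last nonzero remainder: 19.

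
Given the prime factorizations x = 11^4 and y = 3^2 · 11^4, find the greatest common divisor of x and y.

min exponent per shared prime: 11^4 = 14641

14641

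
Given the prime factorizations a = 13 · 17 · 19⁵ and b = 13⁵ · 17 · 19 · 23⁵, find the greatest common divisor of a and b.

4199

min exponent per shared prime: 13 · 17 · 19 = 4199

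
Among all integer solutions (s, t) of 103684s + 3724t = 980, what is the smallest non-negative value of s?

Euclid: 103684 = 27·3724 + 3136; 3724 = 1·3136 + 588; 3136 = 5·588 + 196; 588 = 3·196 + 0 → gcd = 196; 980 = 196·5.
Back-substitution yields 103684·(6) + 3724·(-167) = 196, so one solution is s = 6·5 = 30, t = -167·5 = -835.
Solutions in s differ by 3724/196 = 19; the one in [0, 19) is 30 mod 19 = 11.

11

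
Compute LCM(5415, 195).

5415 = 3 · 5 · 19²; 195 = 3 · 5 · 13
max exponents: 3 · 5 · 13 · 19² = 70395

70395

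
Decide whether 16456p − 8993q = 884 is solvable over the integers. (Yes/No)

By Bézout, 16456p − 8993q = 884 has integer solutions iff gcd(16456, 8993) | 884.
Euclid: 16456 = 1·8993 + 7463; 8993 = 1·7463 + 1530; 7463 = 4·1530 + 1343; 1530 = 1·1343 + 187; 1343 = 7·187 + 34; 187 = 5·34 + 17; 34 = 2·17 + 0. gcd = 17; 884 mod 17 = 0. Yes.

Yes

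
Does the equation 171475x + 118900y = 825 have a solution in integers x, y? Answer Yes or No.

Yes

By Bézout, 171475x + 118900y = 825 has integer solutions iff gcd(171475, 118900) | 825.
Euclid: 171475 = 1·118900 + 52575; 118900 = 2·52575 + 13750; 52575 = 3·13750 + 11325; 13750 = 1·11325 + 2425; 11325 = 4·2425 + 1625; 2425 = 1·1625 + 800; 1625 = 2·800 + 25; 800 = 32·25 + 0. gcd = 25; 825 mod 25 = 0. Yes.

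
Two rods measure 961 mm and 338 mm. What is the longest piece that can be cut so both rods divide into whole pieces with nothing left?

Euclid: 961 = 2·338 + 285; 338 = 1·285 + 53; 285 = 5·53 + 20; 53 = 2·20 + 13; 20 = 1·13 + 7; 13 = 1·7 + 6; 7 = 1·6 + 1; 6 = 6·1 + 0. Last nonzero remainder: 1.

1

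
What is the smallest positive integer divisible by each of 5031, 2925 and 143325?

6162975

5031 = 3² · 13 · 43; 2925 = 3² · 5² · 13; 143325 = 3² · 5² · 7² · 13
lcm takes max exponent of each prime: 3² · 5² · 7² · 13 · 43 = 6162975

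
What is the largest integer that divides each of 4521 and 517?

4521 = 3 · 11 · 137
517 = 11 · 47
Common: 11 = 11

11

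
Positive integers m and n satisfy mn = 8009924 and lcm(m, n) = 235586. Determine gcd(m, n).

gcd·lcm = product, so gcd = 8009924/235586 = 34.

34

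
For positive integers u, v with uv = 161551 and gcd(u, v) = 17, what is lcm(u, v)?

For any two positive integers, gcd × lcm equals their product. Hence lcm = 161551 / 17 = 9503.

9503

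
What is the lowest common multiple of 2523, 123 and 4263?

2523 = 3 · 29²; 123 = 3 · 41; 4263 = 3 · 7² · 29
lcm takes max exponent of each prime: 3 · 7² · 29² · 41 = 5068707

5068707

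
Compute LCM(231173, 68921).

15932674333

gcd first: 231173 = 3·68921 + 24410; 68921 = 2·24410 + 20101; 24410 = 1·20101 + 4309; 20101 = 4·4309 + 2865; 4309 = 1·2865 + 1444; 2865 = 1·1444 + 1421; 1444 = 1·1421 + 23; 1421 = 61·23 + 18; 23 = 1·18 + 5; 18 = 3·5 + 3; 5 = 1·3 + 2; 3 = 1·2 + 1; 2 = 2·1 + 0 → gcd = 1
lcm = 231173·68921/gcd = 15932674333/1 = 15932674333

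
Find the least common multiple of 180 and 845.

180 = 2² · 3² · 5; 845 = 5 · 13²
max exponents: 2² · 3² · 5 · 13² = 30420

30420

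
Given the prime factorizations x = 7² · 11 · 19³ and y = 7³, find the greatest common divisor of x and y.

min exponent per shared prime: 7² = 49

49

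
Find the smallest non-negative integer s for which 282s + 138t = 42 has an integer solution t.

7

Euclid: 282 = 2·138 + 6; 138 = 23·6 + 0 → gcd = 6; 42 = 6·7.
Back-substitution yields 282·(1) + 138·(-2) = 6, so one solution is s = 1·7 = 7, t = -2·7 = -14.
Solutions in s differ by 138/6 = 23; the one in [0, 23) is 7 mod 23 = 7.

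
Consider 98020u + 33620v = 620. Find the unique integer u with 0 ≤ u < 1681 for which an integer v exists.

Reduce mod 33620: 98020u ≡ 620 (mod 33620). With g = gcd(98020, 33620) = 20 dividing 620, divide through: 4901u ≡ 31 (mod 1681).
Since gcd(4901, 1681) = 1, u ≡ 31·(4901)⁻¹ ≡ 130 (mod 1681). Smallest non-negative: 130.

130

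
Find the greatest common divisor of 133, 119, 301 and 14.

gcd(133, 119): 133 = 1·119 + 14; 119 = 8·14 + 7; 14 = 2·7 + 0 → 7
gcd(7, 301): 301 = 43·7 + 0 → 7
gcd(7, 14): 14 = 2·7 + 0 → 7

7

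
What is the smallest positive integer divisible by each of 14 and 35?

gcd first: 35 = 2·14 + 7; 14 = 2·7 + 0 → gcd = 7
lcm = 14·35/gcd = 490/7 = 70

70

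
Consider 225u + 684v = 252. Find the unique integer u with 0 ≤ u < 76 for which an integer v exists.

68

gcd(225, 684) = 9 (Euclid: 684 = 3·225 + 9; 225 = 25·9 + 0), and 9 | 252.
Extended Euclid: 225·(-3) + 684·(1) = 9. Scale by 28: u₀ = -84.
General solution u = u₀ + 76t; reducing mod 76 gives u = 68 (and v = -22).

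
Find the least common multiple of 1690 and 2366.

gcd first: 2366 = 1·1690 + 676; 1690 = 2·676 + 338; 676 = 2·338 + 0 → gcd = 338
lcm = 1690·2366/gcd = 3998540/338 = 11830

11830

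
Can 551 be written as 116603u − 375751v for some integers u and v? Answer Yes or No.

No

By Bézout, 116603u − 375751v = 551 has integer solutions iff gcd(116603, 375751) | 551.
Euclid: 375751 = 3·116603 + 25942; 116603 = 4·25942 + 12835; 25942 = 2·12835 + 272; 12835 = 47·272 + 51; 272 = 5·51 + 17; 51 = 3·17 + 0. gcd = 17; 551 mod 17 = 7. No.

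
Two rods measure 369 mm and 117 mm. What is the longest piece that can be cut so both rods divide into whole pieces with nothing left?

9

Euclid: 369 = 3·117 + 18; 117 = 6·18 + 9; 18 = 2·9 + 0. Last nonzero remainder: 9.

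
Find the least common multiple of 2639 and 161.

2639 = 7 · 13 · 29; 161 = 7 · 23
max exponents: 7 · 13 · 23 · 29 = 60697

60697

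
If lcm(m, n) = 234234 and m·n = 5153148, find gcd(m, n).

22

From gcd × lcm = mn: gcd = 5153148 / 234234 = 22.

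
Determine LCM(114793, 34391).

gcd first: 114793 = 3·34391 + 11620; 34391 = 2·11620 + 11151; 11620 = 1·11151 + 469; 11151 = 23·469 + 364; 469 = 1·364 + 105; 364 = 3·105 + 49; 105 = 2·49 + 7; 49 = 7·7 + 0 → gcd = 7
lcm = 114793·34391/gcd = 3947846063/7 = 563978009

563978009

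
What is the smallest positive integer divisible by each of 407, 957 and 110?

lcm(407, 957) = 407·957/gcd = 389499/11 = 35409
lcm(35409, 110) = 35409·110/gcd = 3894990/11 = 354090

354090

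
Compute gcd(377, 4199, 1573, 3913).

13

377 = 13 · 29; 4199 = 13 · 17 · 19; 1573 = 11² · 13; 3913 = 7 · 13 · 43
gcd takes min exponent of each prime: 13 = 13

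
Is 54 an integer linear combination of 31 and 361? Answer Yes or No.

Yes

gcd(31, 361): 361 = 11·31 + 20; 31 = 1·20 + 11; 20 = 1·11 + 9; 11 = 1·9 + 2; 9 = 4·2 + 1; 2 = 2·1 + 0 → 1
1 divides 54, so a solution exists.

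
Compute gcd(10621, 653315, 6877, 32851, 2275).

13

gcd(10621, 653315): 653315 = 61·10621 + 5434; 10621 = 1·5434 + 5187; 5434 = 1·5187 + 247; 5187 = 21·247 + 0 → 247
gcd(247, 6877): 6877 = 27·247 + 208; 247 = 1·208 + 39; 208 = 5·39 + 13; 39 = 3·13 + 0 → 13
gcd(13, 32851): 32851 = 2527·13 + 0 → 13
gcd(13, 2275): 2275 = 175·13 + 0 → 13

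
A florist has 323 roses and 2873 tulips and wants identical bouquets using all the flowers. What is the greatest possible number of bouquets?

17

Euclid: 2873 = 8·323 + 289; 323 = 1·289 + 34; 289 = 8·34 + 17; 34 = 2·17 + 0. Last nonzero remainder: 17.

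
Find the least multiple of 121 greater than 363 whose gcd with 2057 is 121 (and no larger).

gcd(a, 2057) = 121 forces 121 | a; write a = 121s. Then gcd(121s, 121·17) = 121·gcd(s, 17), so need gcd(s, 17) = 1.
121s > 363 gives s ≥ 4. The least s ≥ 4 coprime to 17 is 4, so a = 121·4 = 484.

484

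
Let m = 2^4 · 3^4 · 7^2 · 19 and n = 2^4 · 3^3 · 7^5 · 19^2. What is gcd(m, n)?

402192

min exponent per shared prime: 2^4 · 3^3 · 7^2 · 19 = 402192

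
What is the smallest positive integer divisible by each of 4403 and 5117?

189329

4403 = 7 · 17 · 37; 5117 = 7 · 17 · 43
max exponents: 7 · 17 · 37 · 43 = 189329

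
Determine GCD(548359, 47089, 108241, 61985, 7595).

49

548359 = 7² · 19² · 31; 47089 = 7² · 31²; 108241 = 7² · 47²; 61985 = 5 · 7² · 11 · 23; 7595 = 5 · 7² · 31
gcd takes min exponent of each prime: 7² = 49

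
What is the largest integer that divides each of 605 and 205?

Euclid: 605 = 2·205 + 195; 205 = 1·195 + 10; 195 = 19·10 + 5; 10 = 2·5 + 0. Last nonzero remainder: 5.

5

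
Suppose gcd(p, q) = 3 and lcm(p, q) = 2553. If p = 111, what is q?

69

Using pq = gcd(p,q)·lcm(p,q) = 3·2553 = 7659, we get q = 7659/111 = 69.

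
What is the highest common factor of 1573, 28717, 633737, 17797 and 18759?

gcd(1573, 28717): 28717 = 18·1573 + 403; 1573 = 3·403 + 364; 403 = 1·364 + 39; 364 = 9·39 + 13; 39 = 3·13 + 0 → 13
gcd(13, 633737): 633737 = 48749·13 + 0 → 13
gcd(13, 17797): 17797 = 1369·13 + 0 → 13
gcd(13, 18759): 18759 = 1443·13 + 0 → 13

13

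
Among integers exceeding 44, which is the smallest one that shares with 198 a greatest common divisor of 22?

198 = 22·9. Any x with gcd(x, 198) = 22 is a multiple of 22, say 22s, with s coprime to 9.
Need s > 44/22, so s ≥ 3. First s ≥ 3 with gcd(s, 9) = 1 is s = 4. Thus x = 22·4 = 88.

88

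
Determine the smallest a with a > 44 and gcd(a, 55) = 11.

66

gcd(a, 55) = 11 forces 11 | a; write a = 11s. Then gcd(11s, 11·5) = 11·gcd(s, 5), so need gcd(s, 5) = 1.
11s > 44 gives s ≥ 5. The least s ≥ 5 coprime to 5 is 6, so a = 11·6 = 66.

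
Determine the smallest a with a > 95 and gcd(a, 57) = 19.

133

Multiples of 19 above 95: 19·6, 19·7, … . Need the cofactor coprime to 57/19 = 3.
Checking s = 6, 7, … the first with gcd(s, 3) = 1 is s = 7, giving 133.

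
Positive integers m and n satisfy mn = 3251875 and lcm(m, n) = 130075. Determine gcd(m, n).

gcd·lcm = product, so gcd = 3251875/130075 = 25.

25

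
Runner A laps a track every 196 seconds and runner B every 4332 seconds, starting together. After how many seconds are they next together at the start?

gcd first: 4332 = 22·196 + 20; 196 = 9·20 + 16; 20 = 1·16 + 4; 16 = 4·4 + 0 → gcd = 4
lcm = 196·4332/gcd = 849072/4 = 212268

212268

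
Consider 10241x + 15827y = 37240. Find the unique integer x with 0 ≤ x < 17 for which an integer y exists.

16

Reduce mod 15827: 10241x ≡ 37240 (mod 15827). With g = gcd(10241, 15827) = 931 dividing 37240, divide through: 11x ≡ 40 (mod 17).
Since gcd(11, 17) = 1, x ≡ 40·(11)⁻¹ ≡ 16 (mod 17). Smallest non-negative: 16.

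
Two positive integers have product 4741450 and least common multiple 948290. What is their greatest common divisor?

5

gcd·lcm = product, so gcd = 4741450/948290 = 5.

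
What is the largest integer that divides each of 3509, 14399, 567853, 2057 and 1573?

121

3509 = 11² · 29; 14399 = 7 · 11² · 17; 567853 = 11² · 13 · 19²; 2057 = 11² · 17; 1573 = 11² · 13
gcd takes min exponent of each prime: 11² = 121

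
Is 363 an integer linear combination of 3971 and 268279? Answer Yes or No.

Yes

By Bézout, 3971x + 268279y = 363 has integer solutions iff gcd(3971, 268279) | 363.
Euclid: 268279 = 67·3971 + 2222; 3971 = 1·2222 + 1749; 2222 = 1·1749 + 473; 1749 = 3·473 + 330; 473 = 1·330 + 143; 330 = 2·143 + 44; 143 = 3·44 + 11; 44 = 4·11 + 0. gcd = 11; 363 mod 11 = 0. Yes.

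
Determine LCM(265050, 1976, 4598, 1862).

81717035400

265050 = 2 · 3² · 5² · 19 · 31; 1976 = 2³ · 13 · 19; 4598 = 2 · 11² · 19; 1862 = 2 · 7² · 19
lcm takes max exponent of each prime: 2³ · 3² · 5² · 7² · 11² · 13 · 19 · 31 = 81717035400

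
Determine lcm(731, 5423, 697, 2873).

lcm(731, 5423) = 731·5423/gcd = 3964213/17 = 233189
lcm(233189, 697) = 233189·697/gcd = 162532733/17 = 9560749
lcm(9560749, 2873) = 9560749·2873/gcd = 27468031877/17 = 1615766581

1615766581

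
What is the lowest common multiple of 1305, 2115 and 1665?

lcm(1305, 2115) = 1305·2115/gcd = 2760075/45 = 61335
lcm(61335, 1665) = 61335·1665/gcd = 102122775/45 = 2269395

2269395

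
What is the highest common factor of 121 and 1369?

1

Euclid: 1369 = 11·121 + 38; 121 = 3·38 + 7; 38 = 5·7 + 3; 7 = 2·3 + 1; 3 = 3·1 + 0. Last nonzero remainder: 1.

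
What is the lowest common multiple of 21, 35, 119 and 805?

41055

lcm(21, 35) = 21·35/gcd = 735/7 = 105
lcm(105, 119) = 105·119/gcd = 12495/7 = 1785
lcm(1785, 805) = 1785·805/gcd = 1436925/35 = 41055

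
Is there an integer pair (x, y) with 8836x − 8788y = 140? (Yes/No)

gcd(8836, 8788): 8836 = 1·8788 + 48; 8788 = 183·48 + 4; 48 = 12·4 + 0 → 4
4 divides 140, so a solution exists.

Yes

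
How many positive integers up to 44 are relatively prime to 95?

34

Prime factors of 95: 5, 19. Count integers ≤ 44 divisible by none of them.
By inclusion–exclusion: 44 − ⌊44/5⌋ − ⌊44/19⌋ + ⌊44/95⌋ = 34.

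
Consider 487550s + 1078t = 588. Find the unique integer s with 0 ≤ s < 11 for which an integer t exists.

2

Euclid: 487550 = 452·1078 + 294; 1078 = 3·294 + 196; 294 = 1·196 + 98; 196 = 2·98 + 0 → gcd = 98; 588 = 98·6.
Back-substitution yields 487550·(4) + 1078·(-1809) = 98, so one solution is s = 4·6 = 24, t = -1809·6 = -10854.
Solutions in s differ by 1078/98 = 11; the one in [0, 11) is 24 mod 11 = 2.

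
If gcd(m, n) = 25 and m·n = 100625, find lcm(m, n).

For any two positive integers, gcd × lcm equals their product. Hence lcm = 100625 / 25 = 4025.

4025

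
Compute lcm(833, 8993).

gcd first: 8993 = 10·833 + 663; 833 = 1·663 + 170; 663 = 3·170 + 153; 170 = 1·153 + 17; 153 = 9·17 + 0 → gcd = 17
lcm = 833·8993/gcd = 7491169/17 = 440657

440657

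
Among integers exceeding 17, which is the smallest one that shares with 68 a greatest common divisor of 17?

gcd(t, 68) = 17 forces 17 | t; write t = 17s. Then gcd(17s, 17·4) = 17·gcd(s, 4), so need gcd(s, 4) = 1.
17s > 17 gives s ≥ 2. The least s ≥ 2 coprime to 4 is 3, so t = 17·3 = 51.

51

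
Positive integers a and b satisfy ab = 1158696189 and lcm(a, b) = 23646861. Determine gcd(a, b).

gcd·lcm = product, so gcd = 1158696189/23646861 = 49.

49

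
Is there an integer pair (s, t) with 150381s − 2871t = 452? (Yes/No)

gcd(150381, 2871): 150381 = 52·2871 + 1089; 2871 = 2·1089 + 693; 1089 = 1·693 + 396; 693 = 1·396 + 297; 396 = 1·297 + 99; 297 = 3·99 + 0 → 99
99 does not divide 452, so a solution does not exist.

No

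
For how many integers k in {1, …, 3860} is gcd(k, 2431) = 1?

Prime factors of 2431: 11, 13, 17. Count integers ≤ 3860 divisible by none of them.
By inclusion–exclusion: 3860 − ⌊3860/11⌋ − ⌊3860/13⌋ − ⌊3860/17⌋ + ⌊3860/143⌋ + ⌊3860/187⌋ + ⌊3860/221⌋ − ⌊3860/2431⌋ = 3049.

3049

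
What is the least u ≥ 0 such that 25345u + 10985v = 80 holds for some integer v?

153

Reduce mod 10985: 25345u ≡ 80 (mod 10985). With g = gcd(25345, 10985) = 5 dividing 80, divide through: 5069u ≡ 16 (mod 2197).
Since gcd(5069, 2197) = 1, u ≡ 16·(5069)⁻¹ ≡ 153 (mod 2197). Smallest non-negative: 153.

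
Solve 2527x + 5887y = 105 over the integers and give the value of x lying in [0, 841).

657

Euclid: 5887 = 2·2527 + 833; 2527 = 3·833 + 28; 833 = 29·28 + 21; 28 = 1·21 + 7; 21 = 3·7 + 0 → gcd = 7; 105 = 7·15.
Back-substitution yields 2527·(212) + 5887·(-91) = 7, so one solution is x = 212·15 = 3180, y = -91·15 = -1365.
Solutions in x differ by 5887/7 = 841; the one in [0, 841) is 3180 mod 841 = 657.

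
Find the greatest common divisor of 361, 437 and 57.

361 = 19²; 437 = 19 · 23; 57 = 3 · 19
gcd takes min exponent of each prime: 19 = 19

19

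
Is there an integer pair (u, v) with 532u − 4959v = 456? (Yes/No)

gcd(532, 4959): 4959 = 9·532 + 171; 532 = 3·171 + 19; 171 = 9·19 + 0 → 19
19 divides 456, so a solution exists.

Yes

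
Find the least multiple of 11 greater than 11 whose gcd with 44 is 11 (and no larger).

33

44 = 11·4. Any a with gcd(a, 44) = 11 is a multiple of 11, say 11s, with s coprime to 4.
Need s > 11/11, so s ≥ 2. First s ≥ 2 with gcd(s, 4) = 1 is s = 3. Thus a = 11·3 = 33.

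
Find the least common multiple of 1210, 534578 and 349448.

3859653160

1210 = 2 · 5 · 11²; 534578 = 2 · 11² · 47²; 349448 = 2³ · 11² · 19²
lcm takes max exponent of each prime: 2³ · 5 · 11² · 19² · 47² = 3859653160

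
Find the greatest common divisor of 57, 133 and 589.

19

57 = 3 · 19; 133 = 7 · 19; 589 = 19 · 31
gcd takes min exponent of each prime: 19 = 19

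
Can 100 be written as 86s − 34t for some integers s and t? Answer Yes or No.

gcd(86, 34): 86 = 2·34 + 18; 34 = 1·18 + 16; 18 = 1·16 + 2; 16 = 8·2 + 0 → 2
2 divides 100, so a solution exists.

Yes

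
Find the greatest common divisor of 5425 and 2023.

7

5425 = 5² · 7 · 31
2023 = 7 · 17²
Common: 7 = 7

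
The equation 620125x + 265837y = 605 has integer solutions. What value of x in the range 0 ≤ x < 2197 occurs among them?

Reduce mod 265837: 620125x ≡ 605 (mod 265837). With g = gcd(620125, 265837) = 121 dividing 605, divide through: 5125x ≡ 5 (mod 2197).
Since gcd(5125, 2197) = 1, x ≡ 5·(5125)⁻¹ ≡ 1644 (mod 2197). Smallest non-negative: 1644.

1644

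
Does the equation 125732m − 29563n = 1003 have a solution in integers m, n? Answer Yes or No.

Yes

By Bézout, 125732m − 29563n = 1003 has integer solutions iff gcd(125732, 29563) | 1003.
Euclid: 125732 = 4·29563 + 7480; 29563 = 3·7480 + 7123; 7480 = 1·7123 + 357; 7123 = 19·357 + 340; 357 = 1·340 + 17; 340 = 20·17 + 0. gcd = 17; 1003 mod 17 = 0. Yes.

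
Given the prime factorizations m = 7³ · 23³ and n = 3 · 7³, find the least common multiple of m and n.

12519843

max exponent per prime: 3 · 7³ · 23³ = 12519843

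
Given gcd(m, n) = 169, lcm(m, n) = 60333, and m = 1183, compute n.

m·n = gcd·lcm = 169·60333 = 10196277, so n = 10196277/1183 = 8619.

8619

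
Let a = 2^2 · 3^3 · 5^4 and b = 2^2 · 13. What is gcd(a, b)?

min exponent per shared prime: 2^2 = 4

4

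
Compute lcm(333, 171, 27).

333 = 3² · 37; 171 = 3² · 19; 27 = 3³
lcm takes max exponent of each prime: 3³ · 19 · 37 = 18981

18981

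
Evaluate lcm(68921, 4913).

338608873

gcd first: 68921 = 14·4913 + 139; 4913 = 35·139 + 48; 139 = 2·48 + 43; 48 = 1·43 + 5; 43 = 8·5 + 3; 5 = 1·3 + 2; 3 = 1·2 + 1; 2 = 2·1 + 0 → gcd = 1
lcm = 68921·4913/gcd = 338608873/1 = 338608873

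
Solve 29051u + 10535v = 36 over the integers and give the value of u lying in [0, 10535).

9941

gcd(29051, 10535) = 1 (Euclid: 29051 = 2·10535 + 7981; 10535 = 1·7981 + 2554; 7981 = 3·2554 + 319; 2554 = 8·319 + 2; 319 = 159·2 + 1; 2 = 2·1 + 0), and 1 | 36.
Extended Euclid: 29051·(5251) + 10535·(-14480) = 1. Scale by 36: u₀ = 189036.
General solution u = u₀ + 10535t; reducing mod 10535 gives u = 9941 (and v = -27413).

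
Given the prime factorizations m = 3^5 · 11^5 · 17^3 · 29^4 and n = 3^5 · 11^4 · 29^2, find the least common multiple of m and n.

135990463851175329

max exponent per prime: 3^5 · 11^5 · 17^3 · 29^4 = 135990463851175329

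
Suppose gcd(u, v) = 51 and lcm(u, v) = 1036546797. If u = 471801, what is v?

112047

Using uv = gcd(u,v)·lcm(u,v) = 51·1036546797 = 52863886647, we get v = 52863886647/471801 = 112047.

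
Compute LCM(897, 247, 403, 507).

lcm(897, 247) = 897·247/gcd = 221559/13 = 17043
lcm(17043, 403) = 17043·403/gcd = 6868329/13 = 528333
lcm(528333, 507) = 528333·507/gcd = 267864831/39 = 6868329

6868329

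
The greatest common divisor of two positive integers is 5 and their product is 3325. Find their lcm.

665

gcd·lcm = product, so lcm = 3325/5 = 665.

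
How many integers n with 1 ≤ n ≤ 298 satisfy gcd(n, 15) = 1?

159

Prime factors of 15: 3, 5. Count integers ≤ 298 divisible by none of them.
By inclusion–exclusion: 298 − ⌊298/3⌋ − ⌊298/5⌋ + ⌊298/15⌋ = 159.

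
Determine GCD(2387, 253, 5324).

11

gcd(2387, 253): 2387 = 9·253 + 110; 253 = 2·110 + 33; 110 = 3·33 + 11; 33 = 3·11 + 0 → 11
gcd(11, 5324): 5324 = 484·11 + 0 → 11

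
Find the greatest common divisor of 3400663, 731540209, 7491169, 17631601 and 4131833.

289

gcd(3400663, 731540209): 731540209 = 215·3400663 + 397664; 3400663 = 8·397664 + 219351; 397664 = 1·219351 + 178313; 219351 = 1·178313 + 41038; 178313 = 4·41038 + 14161; 41038 = 2·14161 + 12716; 14161 = 1·12716 + 1445; 12716 = 8·1445 + 1156; 1445 = 1·1156 + 289; 1156 = 4·289 + 0 → 289
gcd(289, 7491169): 7491169 = 25921·289 + 0 → 289
gcd(289, 17631601): 17631601 = 61009·289 + 0 → 289
gcd(289, 4131833): 4131833 = 14297·289 + 0 → 289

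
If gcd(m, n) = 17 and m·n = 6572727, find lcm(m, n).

386631

gcd·lcm = product, so lcm = 6572727/17 = 386631.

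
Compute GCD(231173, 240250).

Euclid: 240250 = 1·231173 + 9077; 231173 = 25·9077 + 4248; 9077 = 2·4248 + 581; 4248 = 7·581 + 181; 581 = 3·181 + 38; 181 = 4·38 + 29; 38 = 1·29 + 9; 29 = 3·9 + 2; 9 = 4·2 + 1; 2 = 2·1 + 0. Last nonzero remainder: 1.

1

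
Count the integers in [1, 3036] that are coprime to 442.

Prime factors of 442: 2, 13, 17. Count integers ≤ 3036 divisible by none of them.
By inclusion–exclusion: 3036 − ⌊3036/2⌋ − ⌊3036/13⌋ − ⌊3036/17⌋ + ⌊3036/26⌋ + ⌊3036/34⌋ + ⌊3036/221⌋ − ⌊3036/442⌋ = 1319.

1319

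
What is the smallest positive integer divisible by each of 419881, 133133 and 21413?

125544419

lcm(419881, 133133) = 419881·133133/gcd = 55900017173/10241 = 5458453
lcm(5458453, 21413) = 5458453·21413/gcd = 116881854089/931 = 125544419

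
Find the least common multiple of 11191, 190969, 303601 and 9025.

124468819975

11191 = 19² · 31; 190969 = 19² · 23²; 303601 = 19² · 29²; 9025 = 5² · 19²
lcm takes max exponent of each prime: 5² · 19² · 23² · 29² · 31 = 124468819975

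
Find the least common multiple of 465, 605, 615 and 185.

465 = 3 · 5 · 31; 605 = 5 · 11²; 615 = 3 · 5 · 41; 185 = 5 · 37
lcm takes max exponent of each prime: 3 · 5 · 11² · 31 · 37 · 41 = 85354005

85354005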